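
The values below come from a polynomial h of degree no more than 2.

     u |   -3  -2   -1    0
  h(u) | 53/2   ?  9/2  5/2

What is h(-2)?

The 3 known points determine the degree-2 polynomial uniquely.
Write h(u) = au^2 + bu + c. Substituting each data point gives a linear system:
  9a - 3b + c = 53/2
  a - b + c = 9/2
  c = 5/2
Solving the system yields a = 3, b = 1, c = 5/2.
So h(u) = 3u^2 + u + 5/2.
Then h(-2) = 25/2.

25/2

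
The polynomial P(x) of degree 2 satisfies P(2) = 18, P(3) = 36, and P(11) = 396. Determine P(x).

P(x) = 3x^2 + 3x

Using the Lagrange interpolation formula with nodes 2, 3, 11:
  L_0(x) = (x - 3)(x - 11) / 9
  L_1(x) = (x - 2)(x - 11) / -8
  L_2(x) = (x - 2)(x - 3) / 72
Then P(x) = 18·L_0(x) + 36·L_1(x) + 396·L_2(x).
Expanding and collecting terms gives P(x) = 3x^2 + 3x.
Check: P(2) = 18. ✓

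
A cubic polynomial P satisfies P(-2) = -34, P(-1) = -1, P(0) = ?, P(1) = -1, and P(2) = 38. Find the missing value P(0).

The 4 known points determine the degree-3 polynomial uniquely.
Write P(n) = an^3 + bn^2 + cn + d. Substituting each data point gives a linear system:
  -8a + 4b - 2c + d = -34
  -a + b - c + d = -1
  a + b + c + d = -1
  8a + 4b + 2c + d = 38
Solving the system yields a = 6, b = 1, c = -6, d = -2.
So P(n) = 6n^3 + n^2 - 6n - 2.
Then P(0) = -2.

-2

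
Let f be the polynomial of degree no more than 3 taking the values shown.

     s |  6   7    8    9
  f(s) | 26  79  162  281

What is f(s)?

f(s) = s^3 - 6s^2 + 4s + 2

Write f(s) = as^3 + bs^2 + cs + d. Substituting each data point gives a linear system:
  216a + 36b + 6c + d = 26
  343a + 49b + 7c + d = 79
  512a + 64b + 8c + d = 162
  729a + 81b + 9c + d = 281
Solving the system yields a = 1, b = -6, c = 4, d = 2.
So f(s) = s^3 - 6s^2 + 4s + 2.
Check: f(6) = 26. ✓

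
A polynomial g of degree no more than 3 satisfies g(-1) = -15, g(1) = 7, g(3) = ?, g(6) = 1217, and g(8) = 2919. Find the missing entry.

The 4 known points determine the degree-3 polynomial uniquely.
Write g(n) = an^3 + bn^2 + cn + d. Substituting each data point gives a linear system:
  -a + b - c + d = -15
  a + b + c + d = 7
  216a + 36b + 6c + d = 1217
  512a + 64b + 8c + d = 2919
Solving the system yields a = 6, b = -3, c = 5, d = -1.
So g(n) = 6n³ - 3n² + 5n - 1.
Then g(3) = 149.

149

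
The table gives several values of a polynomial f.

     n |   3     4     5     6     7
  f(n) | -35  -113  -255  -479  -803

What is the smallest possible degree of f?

Forward differences of the values at n = 3, 4, 5, 6, 7:
  f  : -35  -113  -255  -479  -803
  Δ  : -78  -142  -224  -324
  Δ^2: -64  -82  -100
  Δ^3: -18  -18
  Δ^4: 0
The third differences are constant (-18) and nonzero, while all higher differences vanish, so the minimal degree is 3.

3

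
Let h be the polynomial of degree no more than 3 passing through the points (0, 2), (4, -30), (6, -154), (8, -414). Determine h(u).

h(u) = -u^3 + u^2 + 4u + 2

Write h(u) = au^3 + bu^2 + cu + d. Substituting each data point gives a linear system:
  d = 2
  64a + 16b + 4c + d = -30
  216a + 36b + 6c + d = -154
  512a + 64b + 8c + d = -414
Solving the system yields a = -1, b = 1, c = 4, d = 2.
So h(u) = -u³ + u² + 4u + 2.
Check: h(6) = -154. ✓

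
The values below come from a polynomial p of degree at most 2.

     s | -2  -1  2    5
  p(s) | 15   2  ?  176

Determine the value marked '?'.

The 3 known points determine the degree-2 polynomial uniquely.
Write p(s) = as^2 + bs + c. Substituting each data point gives a linear system:
  4a - 2b + c = 15
  a - b + c = 2
  25a + 5b + c = 176
Solving the system yields a = 6, b = 5, c = 1.
So p(s) = 6s² + 5s + 1.
Then p(2) = 35.

35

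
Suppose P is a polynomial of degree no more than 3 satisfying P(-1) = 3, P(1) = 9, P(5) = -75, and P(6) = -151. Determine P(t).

Using the Lagrange interpolation formula with nodes -1, 1, 5, 6:
  L_0(t) = (t - 1)(t - 5)(t - 6) / -84
  L_1(t) = (t + 1)(t - 5)(t - 6) / 40
  L_2(t) = (t + 1)(t - 1)(t - 6) / -24
  L_3(t) = (t + 1)(t - 1)(t - 5) / 35
Then P(t) = 3·L_0(t) + 9·L_1(t) - 75·L_2(t) - 151·L_3(t).
Expanding and collecting terms gives P(t) = -t³ + t² + 4t + 5.
Check: P(1) = 9. ✓

P(t) = -t^3 + t^2 + 4t + 5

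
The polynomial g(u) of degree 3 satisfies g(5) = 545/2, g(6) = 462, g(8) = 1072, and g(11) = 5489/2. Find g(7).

Write g(u) = au^3 + bu^2 + cu + d. Substituting each data point gives a linear system:
  125a + 25b + 5c + d = 545/2
  216a + 36b + 6c + d = 462
  512a + 64b + 8c + d = 1072
  1331a + 121b + 11c + d = 5489/2
Solving the system yields a = 2, b = 1/2, c = 2, d = 0.
So g(u) = 2u^3 + (1/2)u^2 + 2u.
Then g(7) = 1449/2.

1449/2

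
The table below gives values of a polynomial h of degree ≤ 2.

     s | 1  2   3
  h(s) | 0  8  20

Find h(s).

Write h(s) = as^2 + bs + c. Substituting each data point gives a linear system:
  a + b + c = 0
  4a + 2b + c = 8
  9a + 3b + c = 20
Solving the system yields a = 2, b = 2, c = -4.
So h(s) = 2s^2 + 2s - 4.
Check: h(2) = 8. ✓

h(s) = 2s^2 + 2s - 4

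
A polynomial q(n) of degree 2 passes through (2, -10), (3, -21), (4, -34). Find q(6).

-66

Forward differences of the values at n = 2, 3, 4:
  q  : -10  -21  -34
  Δ  : -11  -13
  Δ^2: -2
The second differences are constant, confirming degree 2.
Interpolating (Newton forward form) and evaluating at n = 6 gives q(6) = -66.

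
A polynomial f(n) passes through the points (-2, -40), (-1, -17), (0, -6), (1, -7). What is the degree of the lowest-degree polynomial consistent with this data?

2

Forward differences of the values at n = -2, -1, 0, 1:
  f  : -40  -17  -6  -7
  Δ  : 23  11  -1
  Δ^2: -12  -12
  Δ^3: 0
The second differences are constant (-12) and nonzero, while all higher differences vanish, so the minimal degree is 2.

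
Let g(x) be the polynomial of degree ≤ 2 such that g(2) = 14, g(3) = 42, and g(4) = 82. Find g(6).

198

Forward differences of the values at x = 2, 3, 4:
  g  : 14  42  82
  Δ  : 28  40
  Δ^2: 12
The second differences are constant, confirming degree 2.
Interpolating (Newton forward form) and evaluating at x = 6 gives g(6) = 198.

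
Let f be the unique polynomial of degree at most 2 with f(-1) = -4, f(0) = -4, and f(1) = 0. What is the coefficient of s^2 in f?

Write f(s) = as^2 + bs + c. Substituting each data point gives a linear system:
  a - b + c = -4
  c = -4
  a + b + c = 0
Solving the system yields a = 2, b = 2, c = -4.
So f(s) = 2s² + 2s - 4.
The leading coefficient is 2.

2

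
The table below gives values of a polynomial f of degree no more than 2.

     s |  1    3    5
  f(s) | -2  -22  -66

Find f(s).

Write f(s) = as^2 + bs + c. Substituting each data point gives a linear system:
  a + b + c = -2
  9a + 3b + c = -22
  25a + 5b + c = -66
Solving the system yields a = -3, b = 2, c = -1.
So f(s) = -3s^2 + 2s - 1.
Check: f(3) = -22. ✓

f(s) = -3s^2 + 2s - 1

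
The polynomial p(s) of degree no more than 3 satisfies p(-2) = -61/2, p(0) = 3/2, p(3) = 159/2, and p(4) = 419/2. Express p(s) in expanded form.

p(s) = 4s^3 - 2s^2 - 4s + 3/2

Write p(s) = as^3 + bs^2 + cs + d. Substituting each data point gives a linear system:
  -8a + 4b - 2c + d = -61/2
  d = 3/2
  27a + 9b + 3c + d = 159/2
  64a + 16b + 4c + d = 419/2
Solving the system yields a = 4, b = -2, c = -4, d = 3/2.
So p(s) = 4s³ - 2s² - 4s + 3/2.
Check: p(-2) = -61/2. ✓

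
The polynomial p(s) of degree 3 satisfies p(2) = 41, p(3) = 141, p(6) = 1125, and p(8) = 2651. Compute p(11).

6845

Write p(s) = as^3 + bs^2 + cs + d. Substituting each data point gives a linear system:
  8a + 4b + 2c + d = 41
  27a + 9b + 3c + d = 141
  216a + 36b + 6c + d = 1125
  512a + 64b + 8c + d = 2651
Solving the system yields a = 5, b = 2, c = -5, d = 3.
So p(s) = 5s³ + 2s² - 5s + 3.
Then p(11) = 6845.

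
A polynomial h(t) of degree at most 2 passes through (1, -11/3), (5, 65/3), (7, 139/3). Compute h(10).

Write h(t) = at^2 + bt + c. Substituting each data point gives a linear system:
  a + b + c = -11/3
  25a + 5b + c = 65/3
  49a + 7b + c = 139/3
Solving the system yields a = 1, b = 1/3, c = -5.
So h(t) = t^2 + (1/3)t - 5.
Then h(10) = 295/3.

295/3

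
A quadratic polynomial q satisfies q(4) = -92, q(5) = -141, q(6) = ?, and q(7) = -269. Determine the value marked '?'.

-200

The 3 known points determine the degree-2 polynomial uniquely.
Write q(t) = at^2 + bt + c. Substituting each data point gives a linear system:
  16a + 4b + c = -92
  25a + 5b + c = -141
  49a + 7b + c = -269
Solving the system yields a = -5, b = -4, c = 4.
So q(t) = -5t^2 - 4t + 4.
Then q(6) = -200.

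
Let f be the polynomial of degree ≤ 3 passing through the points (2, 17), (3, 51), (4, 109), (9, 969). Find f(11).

1691

Write f(n) = an^3 + bn^2 + cn + d. Substituting each data point gives a linear system:
  8a + 4b + 2c + d = 17
  27a + 9b + 3c + d = 51
  64a + 16b + 4c + d = 109
  729a + 81b + 9c + d = 969
Solving the system yields a = 1, b = 3, c = 0, d = -3.
So f(n) = n³ + 3n² - 3.
Then f(11) = 1691.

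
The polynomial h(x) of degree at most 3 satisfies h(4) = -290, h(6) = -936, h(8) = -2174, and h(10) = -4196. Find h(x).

h(x) = -4x^3 - 2x^2 + x - 6

Write h(x) = ax^3 + bx^2 + cx + d. Substituting each data point gives a linear system:
  64a + 16b + 4c + d = -290
  216a + 36b + 6c + d = -936
  512a + 64b + 8c + d = -2174
  1000a + 100b + 10c + d = -4196
Solving the system yields a = -4, b = -2, c = 1, d = -6.
So h(x) = -4x^3 - 2x^2 + x - 6.
Check: h(8) = -2174. ✓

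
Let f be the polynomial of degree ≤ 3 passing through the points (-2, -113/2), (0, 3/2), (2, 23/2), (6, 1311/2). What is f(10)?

Write f(s) = as^3 + bs^2 + cs + d. Substituting each data point gives a linear system:
  -8a + 4b - 2c + d = -113/2
  d = 3/2
  8a + 4b + 2c + d = 23/2
  216a + 36b + 6c + d = 1311/2
Solving the system yields a = 4, b = -6, c = 1, d = 3/2.
So f(s) = 4s³ - 6s² + s + 3/2.
Then f(10) = 6823/2.

6823/2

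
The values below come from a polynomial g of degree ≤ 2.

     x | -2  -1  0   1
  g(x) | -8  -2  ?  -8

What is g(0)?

On equispaced nodes a degree-2 polynomial has vanishing third forward difference, so
  - g(-2) + 3·g(-1) - 3·g(0) + g(1) = 0.
Substituting the known values and solving for g(0):
  -3·g(0) = 6
  g(0) = -2.

-2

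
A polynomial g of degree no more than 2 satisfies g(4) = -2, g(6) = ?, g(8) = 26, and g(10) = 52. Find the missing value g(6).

On equispaced nodes a degree-2 polynomial has vanishing third forward difference, so
  - g(4) + 3·g(6) - 3·g(8) + g(10) = 0.
Substituting the known values and solving for g(6):
  3·g(6) = 24
  g(6) = 8.

8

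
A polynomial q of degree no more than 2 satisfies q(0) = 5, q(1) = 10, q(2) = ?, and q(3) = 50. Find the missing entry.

On equispaced nodes a degree-2 polynomial has vanishing third forward difference, so
  - q(0) + 3·q(1) - 3·q(2) + q(3) = 0.
Substituting the known values and solving for q(2):
  -3·q(2) = -75
  q(2) = 25.

25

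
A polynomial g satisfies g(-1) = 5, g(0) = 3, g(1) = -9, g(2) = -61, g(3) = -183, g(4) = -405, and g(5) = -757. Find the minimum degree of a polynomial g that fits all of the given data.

Forward differences of the values at s = -1, 0, 1, 2, 3, 4, 5:
  g  : 5  3  -9  -61  -183  -405  -757
  Δ  : -2  -12  -52  -122  -222  -352
  Δ^2: -10  -40  -70  -100  -130
  Δ^3: -30  -30  -30  -30
  Δ^4: 0  0  0
  Δ^5: 0  0
  Δ^6: 0
The third differences are constant (-30) and nonzero, while all higher differences vanish, so the minimal degree is 3.

3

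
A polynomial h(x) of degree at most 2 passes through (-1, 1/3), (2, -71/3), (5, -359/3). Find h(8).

Forward differences of the values at x = -1, 2, 5:
  h  : 1/3  -71/3  -359/3
  Δ  : -24  -96
  Δ^2: -72
The second differences are constant, confirming degree 2.
Interpolating (Newton forward form) and evaluating at x = 8 gives h(8) = -863/3.

-863/3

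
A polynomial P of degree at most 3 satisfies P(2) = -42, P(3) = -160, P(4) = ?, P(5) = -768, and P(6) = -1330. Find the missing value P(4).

-390

The 4 known points determine the degree-3 polynomial uniquely.
Write P(t) = at^3 + bt^2 + ct + d. Substituting each data point gives a linear system:
  8a + 4b + 2c + d = -42
  27a + 9b + 3c + d = -160
  125a + 25b + 5c + d = -768
  216a + 36b + 6c + d = -1330
Solving the system yields a = -6, b = -2, c = 6, d = 2.
So P(t) = -6t³ - 2t² + 6t + 2.
Then P(4) = -390.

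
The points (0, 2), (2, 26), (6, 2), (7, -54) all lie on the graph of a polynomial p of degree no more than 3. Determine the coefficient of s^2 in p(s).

Write p(s) = as^3 + bs^2 + cs + d. Substituting each data point gives a linear system:
  d = 2
  8a + 4b + 2c + d = 26
  216a + 36b + 6c + d = 2
  343a + 49b + 7c + d = -54
Solving the system yields a = -1, b = 5, c = 6, d = 2.
So p(s) = -s^3 + 5s^2 + 6s + 2.
The coefficient of s^2 is 5.

5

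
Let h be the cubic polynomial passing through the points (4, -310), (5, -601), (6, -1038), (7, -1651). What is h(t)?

Write h(t) = at^3 + bt^2 + ct + d. Substituting each data point gives a linear system:
  64a + 16b + 4c + d = -310
  125a + 25b + 5c + d = -601
  216a + 36b + 6c + d = -1038
  343a + 49b + 7c + d = -1651
Solving the system yields a = -5, b = 2, c = -4, d = -6.
So h(t) = -5t^3 + 2t^2 - 4t - 6.
Check: h(6) = -1038. ✓

h(t) = -5t^3 + 2t^2 - 4t - 6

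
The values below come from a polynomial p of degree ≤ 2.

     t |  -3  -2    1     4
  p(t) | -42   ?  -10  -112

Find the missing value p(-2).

The 3 known points determine the degree-2 polynomial uniquely.
Write p(t) = at^2 + bt + c. Substituting each data point gives a linear system:
  9a - 3b + c = -42
  a + b + c = -10
  16a + 4b + c = -112
Solving the system yields a = -6, b = -4, c = 0.
So p(t) = -6t^2 - 4t.
Then p(-2) = -16.

-16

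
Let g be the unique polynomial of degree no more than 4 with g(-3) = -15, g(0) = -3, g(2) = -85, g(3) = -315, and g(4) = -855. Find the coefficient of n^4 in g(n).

-2

Write g(n) = an^4 + bn^3 + cn^2 + dn + e. Substituting each data point gives a linear system:
  81a - 27b + 9c - 3d + e = -15
  e = -3
  16a + 8b + 4c + 2d + e = -85
  81a + 27b + 9c + 3d + e = -315
  256a + 64b + 16c + 4d + e = -855
Solving the system yields a = -2, b = -5, c = 0, d = -5, e = -3.
So g(n) = -2n⁴ - 5n³ - 5n - 3.
The leading coefficient is -2.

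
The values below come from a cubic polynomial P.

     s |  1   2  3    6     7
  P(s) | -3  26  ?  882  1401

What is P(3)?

105

The 4 known points determine the degree-3 polynomial uniquely.
Write P(s) = as^3 + bs^2 + cs + d. Substituting each data point gives a linear system:
  a + b + c + d = -3
  8a + 4b + 2c + d = 26
  216a + 36b + 6c + d = 882
  343a + 49b + 7c + d = 1401
Solving the system yields a = 4, b = 1, c = -2, d = -6.
So P(s) = 4s³ + s² - 2s - 6.
Then P(3) = 105.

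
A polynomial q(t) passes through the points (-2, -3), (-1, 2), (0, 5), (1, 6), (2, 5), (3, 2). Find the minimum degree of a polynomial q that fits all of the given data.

2

Forward differences of the values at t = -2, -1, 0, 1, 2, 3:
  q  : -3  2  5  6  5  2
  Δ  : 5  3  1  -1  -3
  Δ^2: -2  -2  -2  -2
  Δ^3: 0  0  0
  Δ^4: 0  0
  Δ^5: 0
The second differences are constant (-2) and nonzero, while all higher differences vanish, so the minimal degree is 2.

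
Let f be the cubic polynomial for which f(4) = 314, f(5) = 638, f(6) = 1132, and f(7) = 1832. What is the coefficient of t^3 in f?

Write f(t) = at^3 + bt^2 + ct + d. Substituting each data point gives a linear system:
  64a + 16b + 4c + d = 314
  125a + 25b + 5c + d = 638
  216a + 36b + 6c + d = 1132
  343a + 49b + 7c + d = 1832
Solving the system yields a = 6, b = -5, c = 3, d = -2.
So f(t) = 6t³ - 5t² + 3t - 2.
The leading coefficient is 6.

6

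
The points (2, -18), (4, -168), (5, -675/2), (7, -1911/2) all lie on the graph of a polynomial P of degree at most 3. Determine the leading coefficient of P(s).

Write P(s) = as^3 + bs^2 + cs + d. Substituting each data point gives a linear system:
  8a + 4b + 2c + d = -18
  64a + 16b + 4c + d = -168
  125a + 25b + 5c + d = -675/2
  343a + 49b + 7c + d = -1911/2
Solving the system yields a = -3, b = 3/2, c = 0, d = 0.
So P(s) = -3s³ + (3/2)s².
The leading coefficient is -3.

-3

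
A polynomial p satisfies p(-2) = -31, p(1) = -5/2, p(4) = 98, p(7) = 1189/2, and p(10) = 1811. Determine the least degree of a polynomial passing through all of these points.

Forward differences of the values at u = -2, 1, 4, 7, 10:
  p  : -31  -5/2  98  1189/2  1811
  Δ  : 57/2  201/2  993/2  2433/2
  Δ^2: 72  396  720
  Δ^3: 324  324
  Δ^4: 0
The third differences are constant (324) and nonzero, while all higher differences vanish, so the minimal degree is 3.

3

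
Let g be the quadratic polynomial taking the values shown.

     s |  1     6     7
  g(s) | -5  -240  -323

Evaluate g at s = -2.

-8

Using the Lagrange interpolation formula with nodes 1, 6, 7:
  L_0(s) = (s - 6)(s - 7) / 30
  L_1(s) = (s - 1)(s - 7) / -5
  L_2(s) = (s - 1)(s - 6) / 6
Then g(s) = -5·L_0(s) - 240·L_1(s) - 323·L_2(s).
Expanding and collecting terms gives g(s) = -6s^2 - 5s + 6.
Evaluating at s = -2: g(-2) = -8.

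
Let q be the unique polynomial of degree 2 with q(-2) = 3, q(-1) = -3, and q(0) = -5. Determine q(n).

q(n) = 2n^2 - 5

Write q(n) = an^2 + bn + c. Substituting each data point gives a linear system:
  4a - 2b + c = 3
  a - b + c = -3
  c = -5
Solving the system yields a = 2, b = 0, c = -5.
So q(n) = 2n^2 - 5.
Check: q(-2) = 3. ✓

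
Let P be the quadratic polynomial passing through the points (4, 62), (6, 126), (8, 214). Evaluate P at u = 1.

Using the Lagrange interpolation formula with nodes 4, 6, 8:
  L_0(u) = (u - 6)(u - 8) / 8
  L_1(u) = (u - 4)(u - 8) / -4
  L_2(u) = (u - 4)(u - 6) / 8
Then P(u) = 62·L_0(u) + 126·L_1(u) + 214·L_2(u).
Expanding and collecting terms gives P(u) = 3u^2 + 2u + 6.
Evaluating at u = 1: P(1) = 11.

11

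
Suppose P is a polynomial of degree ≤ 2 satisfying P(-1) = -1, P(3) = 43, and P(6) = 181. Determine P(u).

P(u) = 5u^2 + u - 5

Write P(u) = au^2 + bu + c. Substituting each data point gives a linear system:
  a - b + c = -1
  9a + 3b + c = 43
  36a + 6b + c = 181
Solving the system yields a = 5, b = 1, c = -5.
So P(u) = 5u^2 + u - 5.
Check: P(-1) = -1. ✓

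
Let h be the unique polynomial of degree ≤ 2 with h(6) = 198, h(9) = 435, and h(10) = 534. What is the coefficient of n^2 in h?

Write h(n) = an^2 + bn + c. Substituting each data point gives a linear system:
  36a + 6b + c = 198
  81a + 9b + c = 435
  100a + 10b + c = 534
Solving the system yields a = 5, b = 4, c = -6.
So h(n) = 5n^2 + 4n - 6.
The leading coefficient is 5.

5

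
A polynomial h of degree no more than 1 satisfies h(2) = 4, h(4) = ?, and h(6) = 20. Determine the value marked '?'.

12

On equispaced nodes a degree-1 polynomial has vanishing second forward difference, so
  h(2) - 2·h(4) + h(6) = 0.
Substituting the known values and solving for h(4):
  -2·h(4) = -24
  h(4) = 12.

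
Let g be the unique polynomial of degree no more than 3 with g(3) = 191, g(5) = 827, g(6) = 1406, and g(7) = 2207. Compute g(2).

62

Write g(s) = as^3 + bs^2 + cs + d. Substituting each data point gives a linear system:
  27a + 9b + 3c + d = 191
  125a + 25b + 5c + d = 827
  216a + 36b + 6c + d = 1406
  343a + 49b + 7c + d = 2207
Solving the system yields a = 6, b = 3, c = 0, d = 2.
So g(s) = 6s^3 + 3s^2 + 2.
Then g(2) = 62.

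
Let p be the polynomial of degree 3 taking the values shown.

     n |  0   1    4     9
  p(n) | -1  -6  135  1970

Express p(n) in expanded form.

p(n) = 3n^3 - 2n^2 - 6n - 1

Using the Lagrange interpolation formula with nodes 0, 1, 4, 9:
  L_0(n) = (n - 1)(n - 4)(n - 9) / -36
  L_1(n) = n(n - 4)(n - 9) / 24
  L_2(n) = n(n - 1)(n - 9) / -60
  L_3(n) = n(n - 1)(n - 4) / 360
Then p(n) = -1·L_0(n) - 6·L_1(n) + 135·L_2(n) + 1970·L_3(n).
Expanding and collecting terms gives p(n) = 3n^3 - 2n^2 - 6n - 1.
Check: p(4) = 135. ✓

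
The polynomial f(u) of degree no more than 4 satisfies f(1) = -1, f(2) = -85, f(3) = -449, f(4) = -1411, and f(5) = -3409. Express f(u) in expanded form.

Write f(u) = au^4 + bu^3 + cu^2 + du + e. Substituting each data point gives a linear system:
  a + b + c + d + e = -1
  16a + 8b + 4c + 2d + e = -85
  81a + 27b + 9c + 3d + e = -449
  256a + 64b + 16c + 4d + e = -1411
  625a + 125b + 25c + 5d + e = -3409
Solving the system yields a = -5, b = -3, c = 3, d = 3, e = 1.
So f(u) = -5u⁴ - 3u³ + 3u² + 3u + 1.
Check: f(4) = -1411. ✓

f(u) = -5u^4 - 3u^3 + 3u^2 + 3u + 1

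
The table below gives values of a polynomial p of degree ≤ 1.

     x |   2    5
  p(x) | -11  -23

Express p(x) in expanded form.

p(x) = -4x - 3

Write p(x) = ax + b. Substituting each data point gives a linear system:
  2a + b = -11
  5a + b = -23
Solving the system yields a = -4, b = -3.
So p(x) = -4x - 3.
Check: p(5) = -23. ✓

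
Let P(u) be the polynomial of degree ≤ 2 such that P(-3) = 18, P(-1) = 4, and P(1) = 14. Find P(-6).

84

Forward differences of the values at u = -3, -1, 1:
  P  : 18  4  14
  Δ  : -14  10
  Δ^2: 24
The second differences are constant, confirming degree 2.
Interpolating (Newton forward form) and evaluating at u = -6 gives P(-6) = 84.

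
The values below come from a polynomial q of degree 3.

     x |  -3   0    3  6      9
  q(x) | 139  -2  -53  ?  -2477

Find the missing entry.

-662

The 4 known points determine the degree-3 polynomial uniquely.
Write q(x) = ax^3 + bx^2 + cx + d. Substituting each data point gives a linear system:
  -27a + 9b - 3c + d = 139
  d = -2
  27a + 9b + 3c + d = -53
  729a + 81b + 9c + d = -2477
Solving the system yields a = -4, b = 5, c = 4, d = -2.
So q(x) = -4x^3 + 5x^2 + 4x - 2.
Then q(6) = -662.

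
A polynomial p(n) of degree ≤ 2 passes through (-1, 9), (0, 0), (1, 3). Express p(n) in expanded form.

p(n) = 6n^2 - 3n

Write p(n) = an^2 + bn + c. Substituting each data point gives a linear system:
  a - b + c = 9
  c = 0
  a + b + c = 3
Solving the system yields a = 6, b = -3, c = 0.
So p(n) = 6n^2 - 3n.
Check: p(-1) = 9. ✓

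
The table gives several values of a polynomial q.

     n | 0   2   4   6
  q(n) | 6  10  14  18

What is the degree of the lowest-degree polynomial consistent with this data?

1

Forward differences of the values at n = 0, 2, 4, 6:
  q  : 6  10  14  18
  Δ  : 4  4  4
  Δ^2: 0  0
  Δ^3: 0
The first differences are constant (4) and nonzero, while all higher differences vanish, so the minimal degree is 1.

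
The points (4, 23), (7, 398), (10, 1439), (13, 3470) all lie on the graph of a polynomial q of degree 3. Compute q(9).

Write q(u) = au^3 + bu^2 + cu + d. Substituting each data point gives a linear system:
  64a + 16b + 4c + d = 23
  343a + 49b + 7c + d = 398
  1000a + 100b + 10c + d = 1439
  2197a + 169b + 13c + d = 3470
Solving the system yields a = 2, b = -5, c = -6, d = -1.
So q(u) = 2u^3 - 5u^2 - 6u - 1.
Then q(9) = 998.

998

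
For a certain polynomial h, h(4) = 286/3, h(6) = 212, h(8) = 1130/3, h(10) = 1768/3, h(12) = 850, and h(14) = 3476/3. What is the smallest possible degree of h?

2

Forward differences of the values at n = 4, 6, 8, 10, 12, 14:
  h  : 286/3  212  1130/3  1768/3  850  3476/3
  Δ  : 350/3  494/3  638/3  782/3  926/3
  Δ^2: 48  48  48  48
  Δ^3: 0  0  0
  Δ^4: 0  0
  Δ^5: 0
The second differences are constant (48) and nonzero, while all higher differences vanish, so the minimal degree is 2.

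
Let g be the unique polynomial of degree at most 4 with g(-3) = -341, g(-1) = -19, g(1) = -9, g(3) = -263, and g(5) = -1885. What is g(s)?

g(s) = -3s^4 + s^3 - 6s^2 + 4s - 5

Write g(s) = as^4 + bs^3 + cs^2 + ds + e. Substituting each data point gives a linear system:
  81a - 27b + 9c - 3d + e = -341
  a - b + c - d + e = -19
  a + b + c + d + e = -9
  81a + 27b + 9c + 3d + e = -263
  625a + 125b + 25c + 5d + e = -1885
Solving the system yields a = -3, b = 1, c = -6, d = 4, e = -5.
So g(s) = -3s^4 + s^3 - 6s^2 + 4s - 5.
Check: g(-1) = -19. ✓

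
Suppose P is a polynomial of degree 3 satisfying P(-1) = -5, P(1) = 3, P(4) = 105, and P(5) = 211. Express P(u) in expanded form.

Write P(u) = au^3 + bu^2 + cu + d. Substituting each data point gives a linear system:
  -a + b - c + d = -5
  a + b + c + d = 3
  64a + 16b + 4c + d = 105
  125a + 25b + 5c + d = 211
Solving the system yields a = 2, b = -2, c = 2, d = 1.
So P(u) = 2u^3 - 2u^2 + 2u + 1.
Check: P(5) = 211. ✓

P(u) = 2u^3 - 2u^2 + 2u + 1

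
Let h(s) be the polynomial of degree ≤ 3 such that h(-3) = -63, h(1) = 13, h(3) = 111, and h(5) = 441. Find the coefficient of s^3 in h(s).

Write h(s) = as^3 + bs^2 + cs + d. Substituting each data point gives a linear system:
  -27a + 9b - 3c + d = -63
  a + b + c + d = 13
  27a + 9b + 3c + d = 111
  125a + 25b + 5c + d = 441
Solving the system yields a = 3, b = 2, c = 2, d = 6.
So h(s) = 3s^3 + 2s^2 + 2s + 6.
The leading coefficient is 3.

3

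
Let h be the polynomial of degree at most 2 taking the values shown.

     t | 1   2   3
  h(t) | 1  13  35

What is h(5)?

109

Using the Lagrange interpolation formula with nodes 1, 2, 3:
  L_0(t) = (t - 2)(t - 3) / 2
  L_1(t) = (t - 1)(t - 3) / -1
  L_2(t) = (t - 1)(t - 2) / 2
Then h(t) = 1·L_0(t) + 13·L_1(t) + 35·L_2(t).
Expanding and collecting terms gives h(t) = 5t² - 3t - 1.
Evaluating at t = 5: h(5) = 109.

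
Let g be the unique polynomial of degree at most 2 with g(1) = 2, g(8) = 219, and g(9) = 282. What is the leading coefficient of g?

4

Write g(s) = as^2 + bs + c. Substituting each data point gives a linear system:
  a + b + c = 2
  64a + 8b + c = 219
  81a + 9b + c = 282
Solving the system yields a = 4, b = -5, c = 3.
So g(s) = 4s² - 5s + 3.
The leading coefficient is 4.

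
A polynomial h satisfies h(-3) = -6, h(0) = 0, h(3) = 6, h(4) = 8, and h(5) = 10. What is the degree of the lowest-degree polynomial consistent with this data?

Divided differences on the nodes -3, 0, 3, 4, 5:
  order 0: -6  0  6  8  10
  order 1: 2  2  2  2
  order 2: 0  0  0
  order 3: 0  0
  order 4: 0
The order-1 divided differences are all 2 (nonzero) and every higher order vanishes, so the data lies on a polynomial of degree exactly 1.

1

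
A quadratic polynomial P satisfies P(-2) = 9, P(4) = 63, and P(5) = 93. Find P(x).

P(x) = 3x^2 + 3x + 3

Using the Lagrange interpolation formula with nodes -2, 4, 5:
  L_0(x) = (x - 4)(x - 5) / 42
  L_1(x) = (x + 2)(x - 5) / -6
  L_2(x) = (x + 2)(x - 4) / 7
Then P(x) = 9·L_0(x) + 63·L_1(x) + 93·L_2(x).
Expanding and collecting terms gives P(x) = 3x^2 + 3x + 3.
Check: P(5) = 93. ✓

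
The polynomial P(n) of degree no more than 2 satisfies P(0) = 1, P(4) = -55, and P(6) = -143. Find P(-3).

Write P(n) = an^2 + bn + c. Substituting each data point gives a linear system:
  c = 1
  16a + 4b + c = -55
  36a + 6b + c = -143
Solving the system yields a = -5, b = 6, c = 1.
So P(n) = -5n^2 + 6n + 1.
Then P(-3) = -62.

-62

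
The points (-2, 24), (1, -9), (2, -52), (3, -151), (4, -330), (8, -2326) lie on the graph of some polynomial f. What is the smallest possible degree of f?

Divided differences on the nodes -2, 1, 2, 3, 4, 8:
  order 0: 24  -9  -52  -151  -330  -2326
  order 1: -11  -43  -99  -179  -499
  order 2: -8  -28  -40  -64
  order 3: -4  -4  -4
  order 4: 0  0
  order 5: 0
The order-3 divided differences are all -4 (nonzero) and every higher order vanishes, so the data lies on a polynomial of degree exactly 3.

3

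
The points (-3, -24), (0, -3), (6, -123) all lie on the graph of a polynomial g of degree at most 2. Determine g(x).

Write g(x) = ax^2 + bx + c. Substituting each data point gives a linear system:
  9a - 3b + c = -24
  c = -3
  36a + 6b + c = -123
Solving the system yields a = -3, b = -2, c = -3.
So g(x) = -3x^2 - 2x - 3.
Check: g(6) = -123. ✓

g(x) = -3x^2 - 2x - 3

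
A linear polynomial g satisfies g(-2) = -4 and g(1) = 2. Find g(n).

g(n) = 2n

Using the Lagrange interpolation formula with nodes -2, 1:
  L_0(n) = (n - 1) / -3
  L_1(n) = (n + 2) / 3
Then g(n) = -4·L_0(n) + 2·L_1(n).
Expanding and collecting terms gives g(n) = 2n.
Check: g(1) = 2. ✓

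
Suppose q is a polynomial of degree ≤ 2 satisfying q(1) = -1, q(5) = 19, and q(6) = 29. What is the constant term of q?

Write q(s) = as^2 + bs + c. Substituting each data point gives a linear system:
  a + b + c = -1
  25a + 5b + c = 19
  36a + 6b + c = 29
Solving the system yields a = 1, b = -1, c = -1.
So q(s) = s^2 - s - 1.
The constant term is -1.

-1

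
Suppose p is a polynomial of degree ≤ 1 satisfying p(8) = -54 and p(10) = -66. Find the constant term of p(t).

-6

Write p(t) = at + b. Substituting each data point gives a linear system:
  8a + b = -54
  10a + b = -66
Solving the system yields a = -6, b = -6.
So p(t) = -6t - 6.
The constant term is -6.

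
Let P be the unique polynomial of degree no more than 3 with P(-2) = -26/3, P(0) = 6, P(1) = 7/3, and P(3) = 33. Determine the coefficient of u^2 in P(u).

Write P(u) = au^3 + bu^2 + cu + d. Substituting each data point gives a linear system:
  -8a + 4b - 2c + d = -26/3
  d = 6
  a + b + c + d = 7/3
  27a + 9b + 3c + d = 33
Solving the system yields a = 2, b = -5/3, c = -4, d = 6.
So P(u) = 2u^3 - (5/3)u^2 - 4u + 6.
The coefficient of u^2 is -5/3.

-5/3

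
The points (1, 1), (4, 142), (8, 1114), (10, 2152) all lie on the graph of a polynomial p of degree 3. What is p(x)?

Using the Lagrange interpolation formula with nodes 1, 4, 8, 10:
  L_0(x) = (x - 4)(x - 8)(x - 10) / -189
  L_1(x) = (x - 1)(x - 8)(x - 10) / 72
  L_2(x) = (x - 1)(x - 4)(x - 10) / -56
  L_3(x) = (x - 1)(x - 4)(x - 8) / 108
Then p(x) = 1·L_0(x) + 142·L_1(x) + 1114·L_2(x) + 2152·L_3(x).
Expanding and collecting terms gives p(x) = 2x³ + 2x² - 5x + 2.
Check: p(8) = 1114. ✓

p(x) = 2x^3 + 2x^2 - 5x + 2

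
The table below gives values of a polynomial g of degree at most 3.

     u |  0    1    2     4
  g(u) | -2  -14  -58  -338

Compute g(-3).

Using the Lagrange interpolation formula with nodes 0, 1, 2, 4:
  L_0(u) = (u - 1)(u - 2)(u - 4) / -8
  L_1(u) = u(u - 2)(u - 4) / 3
  L_2(u) = u(u - 1)(u - 4) / -4
  L_3(u) = u(u - 1)(u - 2) / 24
Then g(u) = -2·L_0(u) - 14·L_1(u) - 58·L_2(u) - 338·L_3(u).
Expanding and collecting terms gives g(u) = -4u³ - 4u² - 4u - 2.
Evaluating at u = -3: g(-3) = 82.

82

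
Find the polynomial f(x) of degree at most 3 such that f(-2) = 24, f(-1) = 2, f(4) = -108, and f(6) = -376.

f(x) = -2x^3 + 2x^2 - 2x - 4

Using the Lagrange interpolation formula with nodes -2, -1, 4, 6:
  L_0(x) = (x + 1)(x - 4)(x - 6) / -48
  L_1(x) = (x + 2)(x - 4)(x - 6) / 35
  L_2(x) = (x + 2)(x + 1)(x - 6) / -60
  L_3(x) = (x + 2)(x + 1)(x - 4) / 112
Then f(x) = 24·L_0(x) + 2·L_1(x) - 108·L_2(x) - 376·L_3(x).
Expanding and collecting terms gives f(x) = -2x^3 + 2x^2 - 2x - 4.
Check: f(4) = -108. ✓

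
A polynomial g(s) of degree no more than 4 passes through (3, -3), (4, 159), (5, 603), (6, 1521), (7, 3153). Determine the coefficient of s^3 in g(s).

Write g(s) = as^4 + bs^3 + cs^2 + ds + e. Substituting each data point gives a linear system:
  81a + 27b + 9c + 3d + e = -3
  256a + 64b + 16c + 4d + e = 159
  625a + 125b + 25c + 5d + e = 603
  1296a + 216b + 36c + 6d + e = 1521
  2401a + 343b + 49c + 7d + e = 3153
Solving the system yields a = 2, b = -4, c = -5, d = -5, e = 3.
So g(s) = 2s^4 - 4s^3 - 5s^2 - 5s + 3.
The coefficient of s^3 is -4.

-4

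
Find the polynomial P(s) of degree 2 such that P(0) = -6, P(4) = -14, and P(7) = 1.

Write P(s) = as^2 + bs + c. Substituting each data point gives a linear system:
  c = -6
  16a + 4b + c = -14
  49a + 7b + c = 1
Solving the system yields a = 1, b = -6, c = -6.
So P(s) = s² - 6s - 6.
Check: P(4) = -14. ✓

P(s) = s^2 - 6s - 6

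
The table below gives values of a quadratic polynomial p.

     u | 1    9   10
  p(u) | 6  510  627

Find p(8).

Write p(u) = au^2 + bu + c. Substituting each data point gives a linear system:
  a + b + c = 6
  81a + 9b + c = 510
  100a + 10b + c = 627
Solving the system yields a = 6, b = 3, c = -3.
So p(u) = 6u^2 + 3u - 3.
Then p(8) = 405.

405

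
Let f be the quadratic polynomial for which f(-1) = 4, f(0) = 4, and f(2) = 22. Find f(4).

Write f(x) = ax^2 + bx + c. Substituting each data point gives a linear system:
  a - b + c = 4
  c = 4
  4a + 2b + c = 22
Solving the system yields a = 3, b = 3, c = 4.
So f(x) = 3x² + 3x + 4.
Then f(4) = 64.

64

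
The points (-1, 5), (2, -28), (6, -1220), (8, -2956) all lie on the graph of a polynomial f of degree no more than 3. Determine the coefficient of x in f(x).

6

Write f(x) = ax^3 + bx^2 + cx + d. Substituting each data point gives a linear system:
  -a + b - c + d = 5
  8a + 4b + 2c + d = -28
  216a + 36b + 6c + d = -1220
  512a + 64b + 8c + d = -2956
Solving the system yields a = -6, b = 1, c = 6, d = 4.
So f(x) = -6x³ + x² + 6x + 4.
The coefficient of x is 6.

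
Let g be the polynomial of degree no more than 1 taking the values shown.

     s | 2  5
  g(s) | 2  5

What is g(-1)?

Write g(s) = as + b. Substituting each data point gives a linear system:
  2a + b = 2
  5a + b = 5
Solving the system yields a = 1, b = 0.
So g(s) = s.
Then g(-1) = -1.

-1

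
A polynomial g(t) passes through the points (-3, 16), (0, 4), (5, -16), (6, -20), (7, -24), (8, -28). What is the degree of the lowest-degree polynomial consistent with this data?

Divided differences on the nodes -3, 0, 5, 6, 7, 8:
  order 0: 16  4  -16  -20  -24  -28
  order 1: -4  -4  -4  -4  -4
  order 2: 0  0  0  0
  order 3: 0  0  0
  order 4: 0  0
  order 5: 0
The order-1 divided differences are all -4 (nonzero) and every higher order vanishes, so the data lies on a polynomial of degree exactly 1.

1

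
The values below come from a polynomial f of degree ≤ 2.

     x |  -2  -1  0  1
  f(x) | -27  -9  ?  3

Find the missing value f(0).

1

The 3 known points determine the degree-2 polynomial uniquely.
Write f(x) = ax^2 + bx + c. Substituting each data point gives a linear system:
  4a - 2b + c = -27
  a - b + c = -9
  a + b + c = 3
Solving the system yields a = -4, b = 6, c = 1.
So f(x) = -4x² + 6x + 1.
Then f(0) = 1.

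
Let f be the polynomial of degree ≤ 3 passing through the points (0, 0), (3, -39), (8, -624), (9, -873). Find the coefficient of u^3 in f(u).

-1

Write f(u) = au^3 + bu^2 + cu + d. Substituting each data point gives a linear system:
  d = 0
  27a + 9b + 3c + d = -39
  512a + 64b + 8c + d = -624
  729a + 81b + 9c + d = -873
Solving the system yields a = -1, b = -2, c = 2, d = 0.
So f(u) = -u³ - 2u² + 2u.
The leading coefficient is -1.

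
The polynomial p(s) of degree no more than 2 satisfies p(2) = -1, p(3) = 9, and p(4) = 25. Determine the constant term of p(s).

-3

Write p(s) = as^2 + bs + c. Substituting each data point gives a linear system:
  4a + 2b + c = -1
  9a + 3b + c = 9
  16a + 4b + c = 25
Solving the system yields a = 3, b = -5, c = -3.
So p(s) = 3s^2 - 5s - 3.
The constant term is -3.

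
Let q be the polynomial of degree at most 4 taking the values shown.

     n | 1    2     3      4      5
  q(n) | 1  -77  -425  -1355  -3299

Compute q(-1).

-5

Write q(n) = an^4 + bn^3 + cn^2 + dn + e. Substituting each data point gives a linear system:
  a + b + c + d + e = 1
  16a + 8b + 4c + 2d + e = -77
  81a + 27b + 9c + 3d + e = -425
  256a + 64b + 16c + 4d + e = -1355
  625a + 125b + 25c + 5d + e = -3299
Solving the system yields a = -5, b = -2, c = 2, d = 5, e = 1.
So q(n) = -5n^4 - 2n^3 + 2n^2 + 5n + 1.
Then q(-1) = -5.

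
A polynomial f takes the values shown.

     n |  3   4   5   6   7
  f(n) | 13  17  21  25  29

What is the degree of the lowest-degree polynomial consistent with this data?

1

Forward differences of the values at n = 3, 4, 5, 6, 7:
  f  : 13  17  21  25  29
  Δ  : 4  4  4  4
  Δ^2: 0  0  0
  Δ^3: 0  0
  Δ^4: 0
The first differences are constant (4) and nonzero, while all higher differences vanish, so the minimal degree is 1.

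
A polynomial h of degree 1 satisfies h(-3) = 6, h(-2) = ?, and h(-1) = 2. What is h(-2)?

On equispaced nodes a degree-1 polynomial has vanishing second forward difference, so
  h(-3) - 2·h(-2) + h(-1) = 0.
Substituting the known values and solving for h(-2):
  -2·h(-2) = -8
  h(-2) = 4.

4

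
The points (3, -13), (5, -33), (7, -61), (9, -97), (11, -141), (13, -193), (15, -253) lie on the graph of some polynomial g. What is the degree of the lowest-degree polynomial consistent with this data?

Forward differences of the values at x = 3, 5, 7, 9, 11, 13, 15:
  g  : -13  -33  -61  -97  -141  -193  -253
  Δ  : -20  -28  -36  -44  -52  -60
  Δ^2: -8  -8  -8  -8  -8
  Δ^3: 0  0  0  0
  Δ^4: 0  0  0
  Δ^5: 0  0
  Δ^6: 0
The second differences are constant (-8) and nonzero, while all higher differences vanish, so the minimal degree is 2.

2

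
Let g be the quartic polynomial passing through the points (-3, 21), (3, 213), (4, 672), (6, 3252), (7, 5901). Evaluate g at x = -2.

-12

Write g(x) = ax^4 + bx^3 + cx^2 + dx + e. Substituting each data point gives a linear system:
  81a - 27b + 9c - 3d + e = 21
  81a + 27b + 9c + 3d + e = 213
  256a + 64b + 16c + 4d + e = 672
  1296a + 216b + 36c + 6d + e = 3252
  2401a + 343b + 49c + 7d + e = 5901
Solving the system yields a = 2, b = 4, c = -5, d = -4, e = 0.
So g(x) = 2x^4 + 4x^3 - 5x^2 - 4x.
Then g(-2) = -12.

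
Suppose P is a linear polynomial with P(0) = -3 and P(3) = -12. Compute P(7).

Write P(u) = au + b. Substituting each data point gives a linear system:
  b = -3
  3a + b = -12
Solving the system yields a = -3, b = -3.
So P(u) = -3u - 3.
Then P(7) = -24.

-24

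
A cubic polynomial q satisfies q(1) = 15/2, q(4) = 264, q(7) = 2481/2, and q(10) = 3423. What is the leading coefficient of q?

Write q(s) = as^3 + bs^2 + cs + d. Substituting each data point gives a linear system:
  a + b + c + d = 15/2
  64a + 16b + 4c + d = 264
  343a + 49b + 7c + d = 2481/2
  1000a + 100b + 10c + d = 3423
Solving the system yields a = 3, b = 4, c = 5/2, d = -2.
So q(s) = 3s^3 + 4s^2 + (5/2)s - 2.
The leading coefficient is 3.

3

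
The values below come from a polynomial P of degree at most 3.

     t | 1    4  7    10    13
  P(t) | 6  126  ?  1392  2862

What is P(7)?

On equispaced nodes a degree-3 polynomial has vanishing fourth forward difference, so
  P(1) - 4·P(4) + 6·P(7) - 4·P(10) + P(13) = 0.
Substituting the known values and solving for P(7):
  6·P(7) = 3204
  P(7) = 534.

534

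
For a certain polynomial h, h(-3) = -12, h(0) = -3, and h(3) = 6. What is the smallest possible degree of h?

Forward differences of the values at x = -3, 0, 3:
  h  : -12  -3  6
  Δ  : 9  9
  Δ^2: 0
The first differences are constant (9) and nonzero, while all higher differences vanish, so the minimal degree is 1.

1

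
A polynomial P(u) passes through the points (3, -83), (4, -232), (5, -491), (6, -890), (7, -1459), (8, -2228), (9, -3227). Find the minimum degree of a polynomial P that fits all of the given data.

3

Forward differences of the values at u = 3, 4, 5, 6, 7, 8, 9:
  P  : -83  -232  -491  -890  -1459  -2228  -3227
  Δ  : -149  -259  -399  -569  -769  -999
  Δ^2: -110  -140  -170  -200  -230
  Δ^3: -30  -30  -30  -30
  Δ^4: 0  0  0
  Δ^5: 0  0
  Δ^6: 0
The third differences are constant (-30) and nonzero, while all higher differences vanish, so the minimal degree is 3.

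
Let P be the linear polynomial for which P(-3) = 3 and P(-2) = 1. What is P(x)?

P(x) = -2x - 3

Write P(x) = ax + b. Substituting each data point gives a linear system:
  -3a + b = 3
  -2a + b = 1
Solving the system yields a = -2, b = -3.
So P(x) = -2x - 3.
Check: P(-3) = 3. ✓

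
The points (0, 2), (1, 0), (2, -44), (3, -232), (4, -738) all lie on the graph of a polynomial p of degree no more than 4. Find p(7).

-6984

Write p(x) = ax^4 + bx^3 + cx^2 + dx + e. Substituting each data point gives a linear system:
  e = 2
  a + b + c + d + e = 0
  16a + 8b + 4c + 2d + e = -44
  81a + 27b + 9c + 3d + e = -232
  256a + 64b + 16c + 4d + e = -738
Solving the system yields a = -3, b = 1, c = -3, d = 3, e = 2.
So p(x) = -3x^4 + x^3 - 3x^2 + 3x + 2.
Then p(7) = -6984.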